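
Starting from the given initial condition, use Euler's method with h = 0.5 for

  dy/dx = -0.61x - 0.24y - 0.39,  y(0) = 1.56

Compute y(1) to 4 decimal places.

0.6890

Euler: y_{n+1} = y_n + h·f(x_n, y_n).
x=0.000000, y=1.560000: f=-0.764400 → y ← 1.560000 + 0.5·(-0.764400) = 1.177800
x=0.500000, y=1.177800: f=-0.977672 → y ← 1.177800 + 0.5·(-0.977672) = 0.688964
y(1) ≈ 0.6890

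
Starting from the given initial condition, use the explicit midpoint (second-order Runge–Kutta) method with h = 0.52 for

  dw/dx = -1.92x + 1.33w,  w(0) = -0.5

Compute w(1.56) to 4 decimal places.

-8.0736

Midpoint: k1 = f(x_n, w_n); k2 = f(x_n + h/2, w_n + (h/2)·k1); w_{n+1} = w_n + h·k2.
x=0.000000, w=-0.500000:
  k1 = f(0.000000, -0.500000) = -0.665000
  k2 = f(0.260000, -0.672900) = -1.394157
  w ← -0.500000 + 0.52·(-1.394157) = -1.224962
x=0.520000, w=-1.224962:
  k1 = f(0.520000, -1.224962) = -2.627599
  k2 = f(0.780000, -1.908137) = -4.035423
  w ← -1.224962 + 0.52·(-4.035423) = -3.323381
x=1.040000, w=-3.323381:
  k1 = f(1.040000, -3.323381) = -6.416897
  k2 = f(1.300000, -4.991775) = -9.135060
  w ← -3.323381 + 0.52·(-9.135060) = -8.073613
w(1.56) ≈ -8.0736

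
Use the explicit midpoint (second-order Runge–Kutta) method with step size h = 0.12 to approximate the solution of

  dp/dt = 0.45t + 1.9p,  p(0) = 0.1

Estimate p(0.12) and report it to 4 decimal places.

0.1286

Midpoint: k1 = f(t_n, p_n); k2 = f(t_n + h/2, p_n + (h/2)·k1); p_{n+1} = p_n + h·k2.
t=0.000000, p=0.100000:
  k1 = f(0.000000, 0.100000) = 0.190000
  k2 = f(0.060000, 0.111400) = 0.238660
  p ← 0.100000 + 0.12·0.238660 = 0.128639
p(0.12) ≈ 0.1286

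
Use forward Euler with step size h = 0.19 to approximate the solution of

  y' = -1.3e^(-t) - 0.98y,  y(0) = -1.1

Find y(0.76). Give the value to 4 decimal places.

Euler: y_{n+1} = y_n + h·f(t_n, y_n).
t=0.000000, y=-1.100000: f=-0.222000 → y ← -1.100000 + 0.19·(-0.222000) = -1.142180
t=0.190000, y=-1.142180: f=0.044290 → y ← -1.142180 + 0.19·0.044290 = -1.133765
t=0.380000, y=-1.133765: f=0.222070 → y ← -1.133765 + 0.19·0.222070 = -1.091572
t=0.570000, y=-1.091572: f=0.334557 → y ← -1.091572 + 0.19·0.334557 = -1.028006
y(0.76) ≈ -1.0280

-1.0280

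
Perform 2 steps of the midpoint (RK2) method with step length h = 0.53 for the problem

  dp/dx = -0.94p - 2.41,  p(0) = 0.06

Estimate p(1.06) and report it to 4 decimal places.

Midpoint: k1 = f(x_n, p_n); k2 = f(x_n + h/2, p_n + (h/2)·k1); p_{n+1} = p_n + h·k2.
x=0.000000, p=0.060000:
  k1 = f(0.000000, 0.060000) = -2.466400
  k2 = f(0.265000, -0.593596) = -1.852020
  p ← 0.060000 + 0.53·(-1.852020) = -0.921570
x=0.530000, p=-0.921570:
  k1 = f(0.530000, -0.921570) = -1.543724
  k2 = f(0.795000, -1.330657) = -1.159182
  p ← -0.921570 + 0.53·(-1.159182) = -1.535937
p(1.06) ≈ -1.5359

-1.5359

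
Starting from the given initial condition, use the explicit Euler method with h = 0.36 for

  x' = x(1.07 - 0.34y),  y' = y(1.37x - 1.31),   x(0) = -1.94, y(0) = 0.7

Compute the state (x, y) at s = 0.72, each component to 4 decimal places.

-3.5847, 0.2144

Euler on (x,y): x_{n+1} = x_n + h·x', y_{n+1} = y_n + h·y'.
0.000000: (-1.940000, 0.700000); f=(-1.614080, -2.777460) → (-2.521069, -0.299886)
0.360000: (-2.521069, -0.299886); f=(-2.954595, 1.428614) → (-3.584723, 0.214416)
(x(0.72), y(0.72)) ≈ (-3.5847, 0.2144)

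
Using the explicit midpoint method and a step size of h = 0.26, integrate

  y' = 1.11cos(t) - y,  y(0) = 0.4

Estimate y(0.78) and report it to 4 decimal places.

0.7099

Midpoint: k1 = f(t_n, y_n); k2 = f(t_n + h/2, y_n + (h/2)·k1); y_{n+1} = y_n + h·k2.
t=0.000000, y=0.400000:
  k1 = f(0.000000, 0.400000) = 0.710000
  k2 = f(0.130000, 0.492300) = 0.608334
  y ← 0.400000 + 0.26·0.608334 = 0.558167
t=0.260000, y=0.558167:
  k1 = f(0.260000, 0.558167) = 0.514526
  k2 = f(0.390000, 0.625055) = 0.401594
  y ← 0.558167 + 0.26·0.401594 = 0.662581
t=0.520000, y=0.662581:
  k1 = f(0.520000, 0.662581) = 0.300698
  k2 = f(0.650000, 0.701672) = 0.181981
  y ← 0.662581 + 0.26·0.181981 = 0.709896
y(0.78) ≈ 0.7099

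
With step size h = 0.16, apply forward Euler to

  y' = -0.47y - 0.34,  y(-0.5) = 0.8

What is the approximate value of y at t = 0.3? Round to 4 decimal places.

Euler: y_{n+1} = y_n + h·f(t_n, y_n).
t=-0.500000, y=0.800000: f=-0.716000 → y ← 0.800000 + 0.16·(-0.716000) = 0.685440
t=-0.340000, y=0.685440: f=-0.662157 → y ← 0.685440 + 0.16·(-0.662157) = 0.579495
t=-0.180000, y=0.579495: f=-0.612363 → y ← 0.579495 + 0.16·(-0.612363) = 0.481517
t=-0.020000, y=0.481517: f=-0.566313 → y ← 0.481517 + 0.16·(-0.566313) = 0.390907
t=0.140000, y=0.390907: f=-0.523726 → y ← 0.390907 + 0.16·(-0.523726) = 0.307111
y(0.3) ≈ 0.3071

0.3071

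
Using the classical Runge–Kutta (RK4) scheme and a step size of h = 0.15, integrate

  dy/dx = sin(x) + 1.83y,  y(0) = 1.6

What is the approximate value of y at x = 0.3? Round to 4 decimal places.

2.8245

RK4: k1 = f(x_n, y_n); k2 = f(x_n + h/2, y_n + (h/2)·k1); k3 = f(x_n + h/2, y_n + (h/2)·k2); k4 = f(x_n + h, y_n + h·k3); y_{n+1} = y_n + (h/6)·(k1 + 2k2 + 2k3 + k4).
x=0.000000, y=1.600000:
  k1 = f(0.000000, 1.600000) = 2.928000
  k2 = f(0.075000, 1.819600) = 3.404798
  k3 = f(0.075000, 1.855360) = 3.470238
  k4 = f(0.150000, 2.120536) = 4.030019
  y ← 1.600000 + (0.15/6)·(k1 + 2k2 + 2k3 + k4) = 2.117702
x=0.150000, y=2.117702:
  k1 = f(0.150000, 2.117702) = 4.024833
  k2 = f(0.225000, 2.419565) = 4.650910
  k3 = f(0.225000, 2.466520) = 4.736839
  k4 = f(0.300000, 2.828228) = 5.471178
  y ← 2.117702 + (0.15/6)·(k1 + 2k2 + 2k3 + k4) = 2.824490
y(0.3) ≈ 2.8245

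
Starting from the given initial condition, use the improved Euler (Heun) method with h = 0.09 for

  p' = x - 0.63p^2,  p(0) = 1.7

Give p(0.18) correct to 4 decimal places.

Heun: k1 = f(x_n, p_n); k2 = f(x_n + h, p_n + h·k1); p_{n+1} = p_n + (h/2)·(k1 + k2).
x=0.000000, p=1.700000:
  k1 = f(0.000000, 1.700000) = -1.820700
  k2 = f(0.090000, 1.536137) = -1.396622
  p ← 1.700000 + (0.09/2)·(-1.820700 + (-1.396622)) = 1.555221
x=0.090000, p=1.555221:
  k1 = f(0.090000, 1.555221) = -1.433788
  k2 = f(0.180000, 1.426180) = -1.101413
  p ← 1.555221 + (0.09/2)·(-1.433788 + (-1.101413)) = 1.441137
p(0.18) ≈ 1.4411

1.4411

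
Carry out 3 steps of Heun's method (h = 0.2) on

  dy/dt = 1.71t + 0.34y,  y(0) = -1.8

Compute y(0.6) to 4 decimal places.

Heun: k1 = f(t_n, y_n); k2 = f(t_n + h, y_n + h·k1); y_{n+1} = y_n + (h/2)·(k1 + k2).
t=0.000000, y=-1.800000:
  k1 = f(0.000000, -1.800000) = -0.612000
  k2 = f(0.200000, -1.922400) = -0.311616
  y ← -1.800000 + (0.2/2)·(-0.612000 + (-0.311616)) = -1.892362
t=0.200000, y=-1.892362:
  k1 = f(0.200000, -1.892362) = -0.301403
  k2 = f(0.400000, -1.952642) = 0.020102
  y ← -1.892362 + (0.2/2)·(-0.301403 + 0.020102) = -1.920492
t=0.400000, y=-1.920492:
  k1 = f(0.400000, -1.920492) = 0.031033
  k2 = f(0.600000, -1.914285) = 0.375143
  y ← -1.920492 + (0.2/2)·(0.031033 + 0.375143) = -1.879874
y(0.6) ≈ -1.8799

-1.8799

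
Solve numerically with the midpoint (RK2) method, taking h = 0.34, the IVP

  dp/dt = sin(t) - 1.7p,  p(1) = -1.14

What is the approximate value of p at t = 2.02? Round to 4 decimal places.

0.2197

Midpoint: k1 = f(t_n, p_n); k2 = f(t_n + h/2, p_n + (h/2)·k1); p_{n+1} = p_n + h·k2.
t=1.000000, p=-1.140000:
  k1 = f(1.000000, -1.140000) = 2.779471
  k2 = f(1.170000, -0.667490) = 2.055483
  p ← -1.140000 + 0.34·2.055483 = -0.441136
t=1.340000, p=-0.441136:
  k1 = f(1.340000, -0.441136) = 1.723415
  k2 = f(1.510000, -0.148155) = 1.250016
  p ← -0.441136 + 0.34·1.250016 = -0.016130
t=1.680000, p=-0.016130:
  k1 = f(1.680000, -0.016130) = 1.021464
  k2 = f(1.850000, 0.157519) = 0.693493
  p ← -0.016130 + 0.34·0.693493 = 0.219658
p(2.02) ≈ 0.2197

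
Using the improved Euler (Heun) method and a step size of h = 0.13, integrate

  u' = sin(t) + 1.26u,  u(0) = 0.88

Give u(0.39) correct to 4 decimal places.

1.5227

Heun: k1 = f(t_n, u_n); k2 = f(t_n + h, u_n + h·k1); u_{n+1} = u_n + (h/2)·(k1 + k2).
t=0.000000, u=0.880000:
  k1 = f(0.000000, 0.880000) = 1.108800
  k2 = f(0.130000, 1.024144) = 1.420056
  u ← 0.880000 + (0.13/2)·(1.108800 + 1.420056) = 1.044376
t=0.130000, u=1.044376:
  k1 = f(0.130000, 1.044376) = 1.445547
  k2 = f(0.260000, 1.232297) = 1.809774
  u ← 1.044376 + (0.13/2)·(1.445547 + 1.809774) = 1.255972
t=0.260000, u=1.255972:
  k1 = f(0.260000, 1.255972) = 1.839605
  k2 = f(0.390000, 1.495120) = 2.264040
  u ← 1.255972 + (0.13/2)·(1.839605 + 2.264040) = 1.522708
u(0.39) ≈ 1.5227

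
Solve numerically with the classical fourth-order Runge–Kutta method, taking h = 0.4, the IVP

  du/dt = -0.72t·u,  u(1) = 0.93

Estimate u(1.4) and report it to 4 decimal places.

0.6583

RK4: k1 = f(t_n, u_n); k2 = f(t_n + h/2, u_n + (h/2)·k1); k3 = f(t_n + h/2, u_n + (h/2)·k2); k4 = f(t_n + h, u_n + h·k3); u_{n+1} = u_n + (h/6)·(k1 + 2k2 + 2k3 + k4).
t=1.000000, u=0.930000:
  k1 = f(1.000000, 0.930000) = -0.669600
  k2 = f(1.200000, 0.796080) = -0.687813
  k3 = f(1.200000, 0.792437) = -0.684666
  k4 = f(1.400000, 0.656134) = -0.661383
  u ← 0.930000 + (0.4/6)·(k1 + 2k2 + 2k3 + k4) = 0.658271
u(1.4) ≈ 0.6583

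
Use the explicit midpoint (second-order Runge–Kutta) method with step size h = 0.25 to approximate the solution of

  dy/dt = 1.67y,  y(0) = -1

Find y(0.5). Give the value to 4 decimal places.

Midpoint: k1 = f(t_n, y_n); k2 = f(t_n + h/2, y_n + (h/2)·k1); y_{n+1} = y_n + h·k2.
t=0.000000, y=-1.000000:
  k1 = f(0.000000, -1.000000) = -1.670000
  k2 = f(0.125000, -1.208750) = -2.018612
  y ← -1.000000 + 0.25·(-2.018612) = -1.504653
t=0.250000, y=-1.504653:
  k1 = f(0.250000, -1.504653) = -2.512771
  k2 = f(0.375000, -1.818749) = -3.037312
  y ← -1.504653 + 0.25·(-3.037312) = -2.263981
y(0.5) ≈ -2.2640

-2.2640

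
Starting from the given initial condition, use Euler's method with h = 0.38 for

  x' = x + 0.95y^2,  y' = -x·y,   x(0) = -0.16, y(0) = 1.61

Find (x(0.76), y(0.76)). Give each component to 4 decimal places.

2.0396, 1.2439

Euler on (x,y): x_{n+1} = x_n + h·x', y_{n+1} = y_n + h·y'.
0.000000: (-0.160000, 1.610000); f=(2.302495, 0.257600) → (0.714948, 1.707888)
0.380000: (0.714948, 1.707888); f=(3.485985, -1.221051) → (2.039623, 1.243889)
(x(0.76), y(0.76)) ≈ (2.0396, 1.2439)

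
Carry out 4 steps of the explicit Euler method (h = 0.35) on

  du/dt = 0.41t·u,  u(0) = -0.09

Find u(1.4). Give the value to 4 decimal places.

-0.1197

Euler: u_{n+1} = u_n + h·f(t_n, u_n).
t=0.000000, u=-0.090000: f=0.000000 → u ← -0.090000 + 0.35·0.000000 = -0.090000
t=0.350000, u=-0.090000: f=-0.012915 → u ← -0.090000 + 0.35·(-0.012915) = -0.094520
t=0.700000, u=-0.094520: f=-0.027127 → u ← -0.094520 + 0.35·(-0.027127) = -0.104015
t=1.050000, u=-0.104015: f=-0.044778 → u ← -0.104015 + 0.35·(-0.044778) = -0.119687
u(1.4) ≈ -0.1197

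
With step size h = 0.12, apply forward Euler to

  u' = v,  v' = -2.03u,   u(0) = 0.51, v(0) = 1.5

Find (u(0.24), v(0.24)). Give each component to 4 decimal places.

Euler on (u,v): u_{n+1} = u_n + h·u', v_{n+1} = v_n + h·v'.
0.000000: (0.510000, 1.500000); f=(1.500000, -1.035300) → (0.690000, 1.375764)
0.120000: (0.690000, 1.375764); f=(1.375764, -1.400700) → (0.855092, 1.207680)
(u(0.24), v(0.24)) ≈ (0.8551, 1.2077)

0.8551, 1.2077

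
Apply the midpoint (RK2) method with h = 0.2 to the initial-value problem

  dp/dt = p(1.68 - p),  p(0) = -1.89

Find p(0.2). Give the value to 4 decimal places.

Midpoint: k1 = f(t_n, p_n); k2 = f(t_n + h/2, p_n + (h/2)·k1); p_{n+1} = p_n + h·k2.
t=0.000000, p=-1.890000:
  k1 = f(0.000000, -1.890000) = -6.747300
  k2 = f(0.100000, -2.564730) = -10.886586
  p ← -1.890000 + 0.2·(-10.886586) = -4.067317
p(0.2) ≈ -4.0673

-4.0673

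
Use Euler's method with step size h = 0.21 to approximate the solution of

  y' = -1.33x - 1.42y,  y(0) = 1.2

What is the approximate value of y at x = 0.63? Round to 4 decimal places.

0.2563

Euler: y_{n+1} = y_n + h·f(x_n, y_n).
x=0.000000, y=1.200000: f=-1.704000 → y ← 1.200000 + 0.21·(-1.704000) = 0.842160
x=0.210000, y=0.842160: f=-1.475167 → y ← 0.842160 + 0.21·(-1.475167) = 0.532375
x=0.420000, y=0.532375: f=-1.314572 → y ← 0.532375 + 0.21·(-1.314572) = 0.256315
y(0.63) ≈ 0.2563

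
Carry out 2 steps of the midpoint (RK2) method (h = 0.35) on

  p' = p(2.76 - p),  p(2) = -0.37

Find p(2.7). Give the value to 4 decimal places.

-3.7520

Midpoint: k1 = f(t_n, p_n); k2 = f(t_n + h/2, p_n + (h/2)·k1); p_{n+1} = p_n + h·k2.
t=2.000000, p=-0.370000:
  k1 = f(2.000000, -0.370000) = -1.158100
  k2 = f(2.175000, -0.572667) = -1.908510
  p ← -0.370000 + 0.35·(-1.908510) = -1.037979
t=2.350000, p=-1.037979:
  k1 = f(2.350000, -1.037979) = -3.942221
  k2 = f(2.525000, -1.727867) = -7.754439
  p ← -1.037979 + 0.35·(-7.754439) = -3.752032
p(2.7) ≈ -3.7520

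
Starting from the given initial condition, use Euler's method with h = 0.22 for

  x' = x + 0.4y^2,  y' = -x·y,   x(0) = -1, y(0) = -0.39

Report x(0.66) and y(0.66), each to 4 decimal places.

-1.7397, -0.7945

Euler on (x,y): x_{n+1} = x_n + h·x', y_{n+1} = y_n + h·y'.
0.000000: (-1.000000, -0.390000); f=(-0.939160, -0.390000) → (-1.206615, -0.475800)
0.220000: (-1.206615, -0.475800); f=(-1.116061, -0.574108) → (-1.452149, -0.602104)
0.440000: (-1.452149, -0.602104); f=(-1.307137, -0.874344) → (-1.739719, -0.794459)
(x(0.66), y(0.66)) ≈ (-1.7397, -0.7945)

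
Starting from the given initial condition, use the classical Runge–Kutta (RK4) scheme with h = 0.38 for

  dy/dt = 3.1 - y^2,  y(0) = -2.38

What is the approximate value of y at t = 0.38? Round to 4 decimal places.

-5.9240

RK4: k1 = f(t_n, y_n); k2 = f(t_n + h/2, y_n + (h/2)·k1); k3 = f(t_n + h/2, y_n + (h/2)·k2); k4 = f(t_n + h, y_n + h·k3); y_{n+1} = y_n + (h/6)·(k1 + 2k2 + 2k3 + k4).
t=0.000000, y=-2.380000:
  k1 = f(0.000000, -2.380000) = -2.564400
  k2 = f(0.190000, -2.867236) = -5.121042
  k3 = f(0.190000, -3.352998) = -8.142596
  k4 = f(0.380000, -5.474186) = -26.866717
  y ← -2.380000 + (0.38/6)·(k1 + 2k2 + 2k3 + k4) = -5.924032
y(0.38) ≈ -5.9240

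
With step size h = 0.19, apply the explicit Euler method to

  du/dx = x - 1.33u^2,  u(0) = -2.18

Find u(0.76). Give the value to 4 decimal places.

-80.3994

Euler: u_{n+1} = u_n + h·f(x_n, u_n).
x=0.000000, u=-2.180000: f=-6.320692 → u ← -2.180000 + 0.19·(-6.320692) = -3.380931
x=0.190000, u=-3.380931: f=-15.012828 → u ← -3.380931 + 0.19·(-15.012828) = -6.233369
x=0.380000, u=-6.233369: f=-51.296999 → u ← -6.233369 + 0.19·(-51.296999) = -15.979799
x=0.570000, u=-15.979799: f=-339.050770 → u ← -15.979799 + 0.19·(-339.050770) = -80.399445
u(0.76) ≈ -80.3994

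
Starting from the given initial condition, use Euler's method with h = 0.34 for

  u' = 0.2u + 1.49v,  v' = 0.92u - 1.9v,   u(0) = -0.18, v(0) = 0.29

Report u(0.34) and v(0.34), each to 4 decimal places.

-0.0453, 0.0464

Euler on (u,v): u_{n+1} = u_n + h·u', v_{n+1} = v_n + h·v'.
0.000000: (-0.180000, 0.290000); f=(0.396100, -0.716600) → (-0.045326, 0.046356)
(u(0.34), v(0.34)) ≈ (-0.0453, 0.0464)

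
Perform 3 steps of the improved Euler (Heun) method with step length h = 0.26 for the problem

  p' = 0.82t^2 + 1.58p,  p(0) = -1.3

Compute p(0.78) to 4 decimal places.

-4.1654

Heun: k1 = f(t_n, p_n); k2 = f(t_n + h, p_n + h·k1); p_{n+1} = p_n + (h/2)·(k1 + k2).
t=0.000000, p=-1.300000:
  k1 = f(0.000000, -1.300000) = -2.054000
  k2 = f(0.260000, -1.834040) = -2.842351
  p ← -1.300000 + (0.26/2)·(-2.054000 + (-2.842351)) = -1.936526
t=0.260000, p=-1.936526:
  k1 = f(0.260000, -1.936526) = -3.004279
  k2 = f(0.520000, -2.717638) = -4.072140
  p ← -1.936526 + (0.26/2)·(-3.004279 + (-4.072140)) = -2.856460
t=0.520000, p=-2.856460:
  k1 = f(0.520000, -2.856460) = -4.291479
  k2 = f(0.780000, -3.972245) = -5.777258
  p ← -2.856460 + (0.26/2)·(-4.291479 + (-5.777258)) = -4.165396
p(0.78) ≈ -4.1654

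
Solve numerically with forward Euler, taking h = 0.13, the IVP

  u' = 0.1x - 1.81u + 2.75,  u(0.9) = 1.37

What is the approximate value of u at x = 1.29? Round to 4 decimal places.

Euler: u_{n+1} = u_n + h·f(x_n, u_n).
x=0.900000, u=1.370000: f=0.360300 → u ← 1.370000 + 0.13·0.360300 = 1.416839
x=1.030000, u=1.416839: f=0.288521 → u ← 1.416839 + 0.13·0.288521 = 1.454347
x=1.160000, u=1.454347: f=0.233632 → u ← 1.454347 + 0.13·0.233632 = 1.484719
u(1.29) ≈ 1.4847

1.4847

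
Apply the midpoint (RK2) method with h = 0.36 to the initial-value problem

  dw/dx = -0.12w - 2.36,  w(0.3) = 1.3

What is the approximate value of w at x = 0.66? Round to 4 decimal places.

0.4138

Midpoint: k1 = f(x_n, w_n); k2 = f(x_n + h/2, w_n + (h/2)·k1); w_{n+1} = w_n + h·k2.
x=0.300000, w=1.300000:
  k1 = f(0.300000, 1.300000) = -2.516000
  k2 = f(0.480000, 0.847120) = -2.461654
  w ← 1.300000 + 0.36·(-2.461654) = 0.413804
w(0.66) ≈ 0.4138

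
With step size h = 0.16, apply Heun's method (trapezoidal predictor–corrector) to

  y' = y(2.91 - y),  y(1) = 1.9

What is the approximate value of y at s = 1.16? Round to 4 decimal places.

Heun: k1 = f(s_n, y_n); k2 = f(s_n + h, y_n + h·k1); y_{n+1} = y_n + (h/2)·(k1 + k2).
s=1.000000, y=1.900000:
  k1 = f(1.000000, 1.900000) = 1.919000
  k2 = f(1.160000, 2.207040) = 1.551461
  y ← 1.900000 + (0.16/2)·(1.919000 + 1.551461) = 2.177637
y(1.16) ≈ 2.1776

2.1776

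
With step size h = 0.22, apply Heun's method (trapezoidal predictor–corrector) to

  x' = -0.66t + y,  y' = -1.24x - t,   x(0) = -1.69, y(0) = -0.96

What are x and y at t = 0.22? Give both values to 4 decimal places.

Heun on (x,y): k1 = f(t_n, state_n); k2 = f(t_n + h, state_n + h·k1); state_{n+1} = state_n + (h/2)·(k1 + k2).
0.000000: (-1.690000, -0.960000)
  k1 = (-0.960000, 2.095600)
  predictor → (-1.901200, -0.498968)
  k2 = (-0.644168, 2.137488)
  → (-1.866458, -0.494360)
(x(0.22), y(0.22)) ≈ (-1.8665, -0.4944)

-1.8665, -0.4944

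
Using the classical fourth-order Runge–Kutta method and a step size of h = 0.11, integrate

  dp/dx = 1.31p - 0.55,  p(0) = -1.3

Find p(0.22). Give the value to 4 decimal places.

-1.8745

RK4: k1 = f(x_n, p_n); k2 = f(x_n + h/2, p_n + (h/2)·k1); k3 = f(x_n + h/2, p_n + (h/2)·k2); k4 = f(x_n + h, p_n + h·k3); p_{n+1} = p_n + (h/6)·(k1 + 2k2 + 2k3 + k4).
x=0.000000, p=-1.300000:
  k1 = f(0.000000, -1.300000) = -2.253000
  k2 = f(0.055000, -1.423915) = -2.415329
  k3 = f(0.055000, -1.432843) = -2.427024
  k4 = f(0.110000, -1.566973) = -2.602734
  p ← -1.300000 + (0.11/6)·(k1 + 2k2 + 2k3 + k4) = -1.566575
x=0.110000, p=-1.566575:
  k1 = f(0.110000, -1.566575) = -2.602213
  k2 = f(0.165000, -1.709696) = -2.789702
  k3 = f(0.165000, -1.720008) = -2.803211
  k4 = f(0.220000, -1.874928) = -3.006156
  p ← -1.566575 + (0.11/6)·(k1 + 2k2 + 2k3 + k4) = -1.874468
p(0.22) ≈ -1.8745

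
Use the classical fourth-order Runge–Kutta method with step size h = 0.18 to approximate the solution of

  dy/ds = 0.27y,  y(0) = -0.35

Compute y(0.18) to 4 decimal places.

RK4: k1 = f(s_n, y_n); k2 = f(s_n + h/2, y_n + (h/2)·k1); k3 = f(s_n + h/2, y_n + (h/2)·k2); k4 = f(s_n + h, y_n + h·k3); y_{n+1} = y_n + (h/6)·(k1 + 2k2 + 2k3 + k4).
s=0.000000, y=-0.350000:
  k1 = f(0.000000, -0.350000) = -0.094500
  k2 = f(0.090000, -0.358505) = -0.096796
  k3 = f(0.090000, -0.358712) = -0.096852
  k4 = f(0.180000, -0.367433) = -0.099207
  y ← -0.350000 + (0.18/6)·(k1 + 2k2 + 2k3 + k4) = -0.367430
y(0.18) ≈ -0.3674

-0.3674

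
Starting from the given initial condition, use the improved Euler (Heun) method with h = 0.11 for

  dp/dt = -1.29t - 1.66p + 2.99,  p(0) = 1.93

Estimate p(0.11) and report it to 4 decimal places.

1.9008

Heun: k1 = f(t_n, p_n); k2 = f(t_n + h, p_n + h·k1); p_{n+1} = p_n + (h/2)·(k1 + k2).
t=0.000000, p=1.930000:
  k1 = f(0.000000, 1.930000) = -0.213800
  k2 = f(0.110000, 1.906482) = -0.316660
  p ← 1.930000 + (0.11/2)·(-0.213800 + (-0.316660)) = 1.900825
p(0.11) ≈ 1.9008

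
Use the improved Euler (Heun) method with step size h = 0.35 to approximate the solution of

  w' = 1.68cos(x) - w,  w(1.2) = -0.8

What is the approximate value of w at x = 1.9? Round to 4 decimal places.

-0.4422

Heun: k1 = f(x_n, w_n); k2 = f(x_n + h, w_n + h·k1); w_{n+1} = w_n + (h/2)·(k1 + k2).
x=1.200000, w=-0.800000:
  k1 = f(1.200000, -0.800000) = 1.408761
  k2 = f(1.550000, -0.306934) = 0.341869
  w ← -0.800000 + (0.35/2)·(1.408761 + 0.341869) = -0.493640
x=1.550000, w=-0.493640:
  k1 = f(1.550000, -0.493640) = 0.528575
  k2 = f(1.900000, -0.308638) = -0.234488
  w ← -0.493640 + (0.35/2)·(0.528575 + (-0.234488)) = -0.442175
w(1.9) ≈ -0.4422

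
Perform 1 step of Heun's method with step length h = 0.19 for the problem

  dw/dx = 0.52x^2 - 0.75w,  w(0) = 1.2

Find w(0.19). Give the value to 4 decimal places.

1.0430

Heun: k1 = f(x_n, w_n); k2 = f(x_n + h, w_n + h·k1); w_{n+1} = w_n + (h/2)·(k1 + k2).
x=0.000000, w=1.200000:
  k1 = f(0.000000, 1.200000) = -0.900000
  k2 = f(0.190000, 1.029000) = -0.752978
  w ← 1.200000 + (0.19/2)·(-0.900000 + (-0.752978)) = 1.042967
w(0.19) ≈ 1.0430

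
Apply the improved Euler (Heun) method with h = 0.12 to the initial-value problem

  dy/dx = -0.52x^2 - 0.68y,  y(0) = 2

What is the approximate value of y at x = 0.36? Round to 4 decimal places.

Heun: k1 = f(x_n, y_n); k2 = f(x_n + h, y_n + h·k1); y_{n+1} = y_n + (h/2)·(k1 + k2).
x=0.000000, y=2.000000:
  k1 = f(0.000000, 2.000000) = -1.360000
  k2 = f(0.120000, 1.836800) = -1.256512
  y ← 2.000000 + (0.12/2)·(-1.360000 + (-1.256512)) = 1.843009
x=0.120000, y=1.843009:
  k1 = f(0.120000, 1.843009) = -1.260734
  k2 = f(0.240000, 1.691721) = -1.180322
  y ← 1.843009 + (0.12/2)·(-1.260734 + (-1.180322)) = 1.696546
x=0.240000, y=1.696546:
  k1 = f(0.240000, 1.696546) = -1.183603
  k2 = f(0.360000, 1.554513) = -1.124461
  y ← 1.696546 + (0.12/2)·(-1.183603 + (-1.124461)) = 1.558062
y(0.36) ≈ 1.5581

1.5581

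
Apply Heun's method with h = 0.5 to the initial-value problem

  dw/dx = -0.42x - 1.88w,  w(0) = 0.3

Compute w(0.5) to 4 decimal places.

Heun: k1 = f(x_n, w_n); k2 = f(x_n + h, w_n + h·k1); w_{n+1} = w_n + (h/2)·(k1 + k2).
x=0.000000, w=0.300000:
  k1 = f(0.000000, 0.300000) = -0.564000
  k2 = f(0.500000, 0.018000) = -0.243840
  w ← 0.300000 + (0.5/2)·(-0.564000 + (-0.243840)) = 0.098040
w(0.5) ≈ 0.0980

0.0980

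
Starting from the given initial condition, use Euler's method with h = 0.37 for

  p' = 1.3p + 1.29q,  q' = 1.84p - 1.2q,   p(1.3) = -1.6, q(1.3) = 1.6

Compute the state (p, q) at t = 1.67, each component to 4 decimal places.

Euler on (p,q): p_{n+1} = p_n + h·p', q_{n+1} = q_n + h·q'.
1.300000: (-1.600000, 1.600000); f=(-0.016000, -4.864000) → (-1.605920, -0.199680)
(p(1.67), q(1.67)) ≈ (-1.6059, -0.1997)

-1.6059, -0.1997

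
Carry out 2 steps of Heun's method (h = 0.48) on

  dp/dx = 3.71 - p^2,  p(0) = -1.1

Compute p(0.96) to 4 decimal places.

Heun: k1 = f(x_n, p_n); k2 = f(x_n + h, p_n + h·k1); p_{n+1} = p_n + (h/2)·(k1 + k2).
x=0.000000, p=-1.100000:
  k1 = f(0.000000, -1.100000) = 2.500000
  k2 = f(0.480000, 0.100000) = 3.700000
  p ← -1.100000 + (0.48/2)·(2.500000 + 3.700000) = 0.388000
x=0.480000, p=0.388000:
  k1 = f(0.480000, 0.388000) = 3.559456
  k2 = f(0.960000, 2.096539) = -0.685475
  p ← 0.388000 + (0.48/2)·(3.559456 + (-0.685475)) = 1.077755
p(0.96) ≈ 1.0778

1.0778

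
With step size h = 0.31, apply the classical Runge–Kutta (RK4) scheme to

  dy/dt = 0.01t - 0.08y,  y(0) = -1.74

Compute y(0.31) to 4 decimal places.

RK4: k1 = f(t_n, y_n); k2 = f(t_n + h/2, y_n + (h/2)·k1); k3 = f(t_n + h/2, y_n + (h/2)·k2); k4 = f(t_n + h, y_n + h·k3); y_{n+1} = y_n + (h/6)·(k1 + 2k2 + 2k3 + k4).
t=0.000000, y=-1.740000:
  k1 = f(0.000000, -1.740000) = 0.139200
  k2 = f(0.155000, -1.718424) = 0.139024
  k3 = f(0.155000, -1.718451) = 0.139026
  k4 = f(0.310000, -1.696902) = 0.138852
  y ← -1.740000 + (0.31/6)·(k1 + 2k2 + 2k3 + k4) = -1.696902
y(0.31) ≈ -1.6969

-1.6969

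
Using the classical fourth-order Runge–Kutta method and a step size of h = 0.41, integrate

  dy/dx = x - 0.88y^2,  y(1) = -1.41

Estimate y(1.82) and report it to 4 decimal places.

-3.2330

RK4: k1 = f(x_n, y_n); k2 = f(x_n + h/2, y_n + (h/2)·k1); k3 = f(x_n + h/2, y_n + (h/2)·k2); k4 = f(x_n + h, y_n + h·k3); y_{n+1} = y_n + (h/6)·(k1 + 2k2 + 2k3 + k4).
x=1.000000, y=-1.410000:
  k1 = f(1.000000, -1.410000) = -0.749528
  k2 = f(1.205000, -1.563653) = -0.946610
  k3 = f(1.205000, -1.604055) = -1.059234
  k4 = f(1.410000, -1.844286) = -1.583223
  y ← -1.410000 + (0.41/6)·(k1 + 2k2 + 2k3 + k4) = -1.843537
x=1.410000, y=-1.843537:
  k1 = f(1.410000, -1.843537) = -1.580792
  k2 = f(1.615000, -2.167599) = -2.519667
  k3 = f(1.615000, -2.360068) = -3.286532
  k4 = f(1.820000, -3.191015) = -7.140666
  y ← -1.843537 + (0.41/6)·(k1 + 2k2 + 2k3 + k4) = -3.233017
y(1.82) ≈ -3.2330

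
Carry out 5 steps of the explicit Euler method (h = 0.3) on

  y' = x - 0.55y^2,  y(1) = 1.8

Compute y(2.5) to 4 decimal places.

Euler: y_{n+1} = y_n + h·f(x_n, y_n).
x=1.000000, y=1.800000: f=-0.782000 → y ← 1.800000 + 0.3·(-0.782000) = 1.565400
x=1.300000, y=1.565400: f=-0.047762 → y ← 1.565400 + 0.3·(-0.047762) = 1.551071
x=1.600000, y=1.551071: f=0.276798 → y ← 1.551071 + 0.3·0.276798 = 1.634111
x=1.900000, y=1.634111: f=0.431325 → y ← 1.634111 + 0.3·0.431325 = 1.763508
x=2.200000, y=1.763508: f=0.489521 → y ← 1.763508 + 0.3·0.489521 = 1.910365
y(2.5) ≈ 1.9104

1.9104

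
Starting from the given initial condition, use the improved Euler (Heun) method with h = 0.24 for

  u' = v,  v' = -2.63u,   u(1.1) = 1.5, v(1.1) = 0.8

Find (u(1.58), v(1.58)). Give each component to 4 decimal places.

Heun on (u,v): k1 = f(t_n, state_n); k2 = f(t_n + h, state_n + h·k1); state_{n+1} = state_n + (h/2)·(k1 + k2).
1.100000: (1.500000, 0.800000)
  k1 = (0.800000, -3.945000)
  predictor → (1.692000, -0.146800)
  k2 = (-0.146800, -4.449960)
  → (1.578384, -0.207395)
1.340000: (1.578384, -0.207395)
  k1 = (-0.207395, -4.151150)
  predictor → (1.528609, -1.203671)
  k2 = (-1.203671, -4.020242)
  → (1.409056, -1.187962)
(u(1.58), v(1.58)) ≈ (1.4091, -1.1880)

1.4091, -1.1880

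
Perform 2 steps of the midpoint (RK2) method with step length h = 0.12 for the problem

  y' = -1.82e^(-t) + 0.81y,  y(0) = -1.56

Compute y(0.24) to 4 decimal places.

-2.3244

Midpoint: k1 = f(t_n, y_n); k2 = f(t_n + h/2, y_n + (h/2)·k1); y_{n+1} = y_n + h·k2.
t=0.000000, y=-1.560000:
  k1 = f(0.000000, -1.560000) = -3.083600
  k2 = f(0.060000, -1.745016) = -3.127474
  y ← -1.560000 + 0.12·(-3.127474) = -1.935297
t=0.120000, y=-1.935297:
  k1 = f(0.120000, -1.935297) = -3.181786
  k2 = f(0.180000, -2.126204) = -3.242417
  y ← -1.935297 + 0.12·(-3.242417) = -2.324387
y(0.24) ≈ -2.3244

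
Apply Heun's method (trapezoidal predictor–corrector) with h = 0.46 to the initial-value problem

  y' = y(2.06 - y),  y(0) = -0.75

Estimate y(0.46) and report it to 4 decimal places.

-2.7294

Heun: k1 = f(x_n, y_n); k2 = f(x_n + h, y_n + h·k1); y_{n+1} = y_n + (h/2)·(k1 + k2).
x=0.000000, y=-0.750000:
  k1 = f(0.000000, -0.750000) = -2.107500
  k2 = f(0.460000, -1.719450) = -6.498575
  y ← -0.750000 + (0.46/2)·(-2.107500 + (-6.498575)) = -2.729397
y(0.46) ≈ -2.7294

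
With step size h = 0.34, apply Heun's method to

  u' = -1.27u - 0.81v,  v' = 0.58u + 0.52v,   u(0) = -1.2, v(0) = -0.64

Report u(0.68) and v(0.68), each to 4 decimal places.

Heun on (u,v): k1 = f(x_n, state_n); k2 = f(x_n + h, state_n + h·k1); state_{n+1} = state_n + (h/2)·(k1 + k2).
0.000000: (-1.200000, -0.640000)
  k1 = (2.042400, -1.028800)
  predictor → (-0.505584, -0.989792)
  k2 = (1.443823, -0.807931)
  → (-0.607342, -0.952244)
0.340000: (-0.607342, -0.952244)
  k1 = (1.542642, -0.847425)
  predictor → (-0.082844, -1.240369)
  k2 = (1.109910, -0.693041)
  → (-0.156408, -1.214124)
(u(0.68), v(0.68)) ≈ (-0.1564, -1.2141)

-0.1564, -1.2141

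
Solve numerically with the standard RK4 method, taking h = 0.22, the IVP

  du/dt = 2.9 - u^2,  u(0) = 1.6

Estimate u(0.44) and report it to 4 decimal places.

1.6792

RK4: k1 = f(t_n, u_n); k2 = f(t_n + h/2, u_n + (h/2)·k1); k3 = f(t_n + h/2, u_n + (h/2)·k2); k4 = f(t_n + h, u_n + h·k3); u_{n+1} = u_n + (h/6)·(k1 + 2k2 + 2k3 + k4).
t=0.000000, u=1.600000:
  k1 = f(0.000000, 1.600000) = 0.340000
  k2 = f(0.110000, 1.637400) = 0.218921
  k3 = f(0.110000, 1.624081) = 0.262360
  k4 = f(0.220000, 1.657719) = 0.151967
  u ← 1.600000 + (0.22/6)·(k1 + 2k2 + 2k3 + k4) = 1.653333
t=0.220000, u=1.653333:
  k1 = f(0.220000, 1.653333) = 0.166491
  k2 = f(0.330000, 1.671647) = 0.105597
  k3 = f(0.330000, 1.664948) = 0.127947
  k4 = f(0.440000, 1.681481) = 0.072622
  u ← 1.653333 + (0.22/6)·(k1 + 2k2 + 2k3 + k4) = 1.679227
u(0.44) ≈ 1.6792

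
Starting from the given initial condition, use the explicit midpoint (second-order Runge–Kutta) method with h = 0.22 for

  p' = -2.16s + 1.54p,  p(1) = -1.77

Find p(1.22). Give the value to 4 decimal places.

-3.0792

Midpoint: k1 = f(s_n, p_n); k2 = f(s_n + h/2, p_n + (h/2)·k1); p_{n+1} = p_n + h·k2.
s=1.000000, p=-1.770000:
  k1 = f(1.000000, -1.770000) = -4.885800
  k2 = f(1.110000, -2.307438) = -5.951055
  p ← -1.770000 + 0.22·(-5.951055) = -3.079232
p(1.22) ≈ -3.0792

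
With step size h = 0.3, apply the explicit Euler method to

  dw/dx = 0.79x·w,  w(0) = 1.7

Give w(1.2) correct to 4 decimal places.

2.5234

Euler: w_{n+1} = w_n + h·f(x_n, w_n).
x=0.000000, w=1.700000: f=0.000000 → w ← 1.700000 + 0.3·0.000000 = 1.700000
x=0.300000, w=1.700000: f=0.402900 → w ← 1.700000 + 0.3·0.402900 = 1.820870
x=0.600000, w=1.820870: f=0.863092 → w ← 1.820870 + 0.3·0.863092 = 2.079798
x=0.900000, w=2.079798: f=1.478736 → w ← 2.079798 + 0.3·1.478736 = 2.523419
w(1.2) ≈ 2.5234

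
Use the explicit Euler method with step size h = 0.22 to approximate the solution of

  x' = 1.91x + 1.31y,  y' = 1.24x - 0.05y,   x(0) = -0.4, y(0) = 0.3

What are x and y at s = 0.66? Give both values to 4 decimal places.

-0.8790, -0.1183

Euler on (x,y): x_{n+1} = x_n + h·x', y_{n+1} = y_n + h·y'.
0.000000: (-0.400000, 0.300000); f=(-0.371000, -0.511000) → (-0.481620, 0.187580)
0.220000: (-0.481620, 0.187580); f=(-0.674164, -0.606588) → (-0.629936, 0.054131)
0.440000: (-0.629936, 0.054131); f=(-1.132267, -0.783827) → (-0.879035, -0.118311)
(x(0.66), y(0.66)) ≈ (-0.8790, -0.1183)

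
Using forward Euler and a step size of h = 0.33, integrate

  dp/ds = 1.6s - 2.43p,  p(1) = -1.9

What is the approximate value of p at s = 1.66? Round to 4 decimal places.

Euler: p_{n+1} = p_n + h·f(s_n, p_n).
s=1.000000, p=-1.900000: f=6.217000 → p ← -1.900000 + 0.33·6.217000 = 0.151610
s=1.330000, p=0.151610: f=1.759588 → p ← 0.151610 + 0.33·1.759588 = 0.732274
p(1.66) ≈ 0.7323

0.7323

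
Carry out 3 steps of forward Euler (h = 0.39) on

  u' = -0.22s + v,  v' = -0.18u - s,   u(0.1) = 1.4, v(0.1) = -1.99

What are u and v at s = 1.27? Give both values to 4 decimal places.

-1.2529, -2.6868

Euler on (u,v): u_{n+1} = u_n + h·u', v_{n+1} = v_n + h·v'.
0.100000: (1.400000, -1.990000); f=(-2.012000, -0.352000) → (0.615320, -2.127280)
0.490000: (0.615320, -2.127280); f=(-2.235080, -0.600758) → (-0.256361, -2.361575)
0.880000: (-0.256361, -2.361575); f=(-2.555175, -0.833855) → (-1.252880, -2.686779)
(u(1.27), v(1.27)) ≈ (-1.2529, -2.6868)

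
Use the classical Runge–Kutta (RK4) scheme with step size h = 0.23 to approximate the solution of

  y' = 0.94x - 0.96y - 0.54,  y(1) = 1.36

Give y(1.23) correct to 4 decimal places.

RK4: k1 = f(x_n, y_n); k2 = f(x_n + h/2, y_n + (h/2)·k1); k3 = f(x_n + h/2, y_n + (h/2)·k2); k4 = f(x_n + h, y_n + h·k3); y_{n+1} = y_n + (h/6)·(k1 + 2k2 + 2k3 + k4).
x=1.000000, y=1.360000:
  k1 = f(1.000000, 1.360000) = -0.905600
  k2 = f(1.115000, 1.255856) = -0.697522
  k3 = f(1.115000, 1.279785) = -0.720494
  k4 = f(1.230000, 1.194286) = -0.530315
  y ← 1.360000 + (0.23/6)·(k1 + 2k2 + 2k3 + k4) = 1.196242
y(1.23) ≈ 1.1962

1.1962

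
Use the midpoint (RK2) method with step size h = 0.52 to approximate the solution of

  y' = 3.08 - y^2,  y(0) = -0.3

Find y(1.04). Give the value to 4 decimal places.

Midpoint: k1 = f(x_n, y_n); k2 = f(x_n + h/2, y_n + (h/2)·k1); y_{n+1} = y_n + h·k2.
x=0.000000, y=-0.300000:
  k1 = f(0.000000, -0.300000) = 2.990000
  k2 = f(0.260000, 0.477400) = 2.852089
  y ← -0.300000 + 0.52·2.852089 = 1.183086
x=0.520000, y=1.183086:
  k1 = f(0.520000, 1.183086) = 1.680307
  k2 = f(0.780000, 1.619966) = 0.455710
  y ← 1.183086 + 0.52·0.455710 = 1.420056
y(1.04) ≈ 1.4201

1.4201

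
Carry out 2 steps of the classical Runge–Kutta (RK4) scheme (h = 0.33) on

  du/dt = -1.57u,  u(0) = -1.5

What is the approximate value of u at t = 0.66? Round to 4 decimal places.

RK4: k1 = f(t_n, u_n); k2 = f(t_n + h/2, u_n + (h/2)·k1); k3 = f(t_n + h/2, u_n + (h/2)·k2); k4 = f(t_n + h, u_n + h·k3); u_{n+1} = u_n + (h/6)·(k1 + 2k2 + 2k3 + k4).
t=0.000000, u=-1.500000:
  k1 = f(0.000000, -1.500000) = 2.355000
  k2 = f(0.165000, -1.111425) = 1.744937
  k3 = f(0.165000, -1.212085) = 1.902974
  k4 = f(0.330000, -0.872019) = 1.369069
  u ← -1.500000 + (0.33/6)·(k1 + 2k2 + 2k3 + k4) = -0.893906
t=0.330000, u=-0.893906:
  k1 = f(0.330000, -0.893906) = 1.403432
  k2 = f(0.495000, -0.662340) = 1.039873
  k3 = f(0.495000, -0.722327) = 1.134053
  k4 = f(0.660000, -0.519668) = 0.815879
  u ← -0.893906 + (0.33/6)·(k1 + 2k2 + 2k3 + k4) = -0.532712
u(0.66) ≈ -0.5327

-0.5327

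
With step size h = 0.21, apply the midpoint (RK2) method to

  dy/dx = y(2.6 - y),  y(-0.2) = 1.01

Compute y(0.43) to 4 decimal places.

Midpoint: k1 = f(x_n, y_n); k2 = f(x_n + h/2, y_n + (h/2)·k1); y_{n+1} = y_n + h·k2.
x=-0.200000, y=1.010000:
  k1 = f(-0.200000, 1.010000) = 1.605900
  k2 = f(-0.095000, 1.178619) = 1.675267
  y ← 1.010000 + 0.21·1.675267 = 1.361806
x=0.010000, y=1.361806:
  k1 = f(0.010000, 1.361806) = 1.686180
  k2 = f(0.115000, 1.538855) = 1.632948
  y ← 1.361806 + 0.21·1.632948 = 1.704725
x=0.220000, y=1.704725:
  k1 = f(0.220000, 1.704725) = 1.526198
  k2 = f(0.325000, 1.864976) = 1.370802
  y ← 1.704725 + 0.21·1.370802 = 1.992594
y(0.43) ≈ 1.9926

1.9926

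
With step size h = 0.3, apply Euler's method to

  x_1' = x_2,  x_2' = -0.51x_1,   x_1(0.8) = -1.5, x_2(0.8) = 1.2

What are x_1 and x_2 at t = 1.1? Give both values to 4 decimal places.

-1.1400, 1.4295

Euler on (x_1,x_2): x_1_{n+1} = x_1_n + h·x_1', x_2_{n+1} = x_2_n + h·x_2'.
0.800000: (-1.500000, 1.200000); f=(1.200000, 0.765000) → (-1.140000, 1.429500)
(x_1(1.1), x_2(1.1)) ≈ (-1.1400, 1.4295)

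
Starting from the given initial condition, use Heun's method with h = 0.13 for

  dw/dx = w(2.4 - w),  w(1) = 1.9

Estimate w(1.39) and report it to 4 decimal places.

Heun: k1 = f(x_n, w_n); k2 = f(x_n + h, w_n + h·k1); w_{n+1} = w_n + (h/2)·(k1 + k2).
x=1.000000, w=1.900000:
  k1 = f(1.000000, 1.900000) = 0.950000
  k2 = f(1.130000, 2.023500) = 0.761848
  w ← 1.900000 + (0.13/2)·(0.950000 + 0.761848) = 2.011270
x=1.130000, w=2.011270:
  k1 = f(1.130000, 2.011270) = 0.781841
  k2 = f(1.260000, 2.112909) = 0.606596
  w ← 2.011270 + (0.13/2)·(0.781841 + 0.606596) = 2.101519
x=1.260000, w=2.101519:
  k1 = f(1.260000, 2.101519) = 0.627264
  k2 = f(1.390000, 2.183063) = 0.473587
  w ← 2.101519 + (0.13/2)·(0.627264 + 0.473587) = 2.173074
w(1.39) ≈ 2.1731

2.1731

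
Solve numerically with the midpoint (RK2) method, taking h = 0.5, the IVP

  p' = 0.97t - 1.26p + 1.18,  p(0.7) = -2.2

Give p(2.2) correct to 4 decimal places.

1.4563

Midpoint: k1 = f(t_n, p_n); k2 = f(t_n + h/2, p_n + (h/2)·k1); p_{n+1} = p_n + h·k2.
t=0.700000, p=-2.200000:
  k1 = f(0.700000, -2.200000) = 4.631000
  k2 = f(0.950000, -1.042250) = 3.414735
  p ← -2.200000 + 0.5·3.414735 = -0.492633
t=1.200000, p=-0.492633:
  k1 = f(1.200000, -0.492633) = 2.964717
  k2 = f(1.450000, 0.248547) = 2.273331
  p ← -0.492633 + 0.5·2.273331 = 0.644033
t=1.700000, p=0.644033:
  k1 = f(1.700000, 0.644033) = 2.017518
  k2 = f(1.950000, 1.148413) = 1.624500
  p ← 0.644033 + 0.5·1.624500 = 1.456283
p(2.2) ≈ 1.4563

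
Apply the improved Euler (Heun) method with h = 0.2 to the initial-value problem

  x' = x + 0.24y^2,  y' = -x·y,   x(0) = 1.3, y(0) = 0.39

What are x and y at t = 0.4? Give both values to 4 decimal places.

1.9462, 0.2089

Heun on (x,y): k1 = f(t_n, state_n); k2 = f(t_n + h, state_n + h·k1); state_{n+1} = state_n + (h/2)·(k1 + k2).
0.000000: (1.300000, 0.390000)
  k1 = (1.336504, -0.507000)
  predictor → (1.567301, 0.288600)
  k2 = (1.587290, -0.452323)
  → (1.592379, 0.294068)
0.200000: (1.592379, 0.294068)
  k1 = (1.613134, -0.468267)
  predictor → (1.915006, 0.200414)
  k2 = (1.924646, -0.383794)
  → (1.946157, 0.208862)
(x(0.4), y(0.4)) ≈ (1.9462, 0.2089)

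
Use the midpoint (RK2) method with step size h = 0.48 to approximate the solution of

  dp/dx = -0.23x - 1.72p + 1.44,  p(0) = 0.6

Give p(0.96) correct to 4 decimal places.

Midpoint: k1 = f(x_n, p_n); k2 = f(x_n + h/2, p_n + (h/2)·k1); p_{n+1} = p_n + h·k2.
x=0.000000, p=0.600000:
  k1 = f(0.000000, 0.600000) = 0.408000
  k2 = f(0.240000, 0.697920) = 0.184378
  p ← 0.600000 + 0.48·0.184378 = 0.688501
x=0.480000, p=0.688501:
  k1 = f(0.480000, 0.688501) = 0.145378
  k2 = f(0.720000, 0.723392) = 0.030166
  p ← 0.688501 + 0.48·0.030166 = 0.702981
p(0.96) ≈ 0.7030

0.7030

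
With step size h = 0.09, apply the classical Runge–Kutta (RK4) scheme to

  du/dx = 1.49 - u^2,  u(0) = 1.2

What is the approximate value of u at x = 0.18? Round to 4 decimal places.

1.2073

RK4: k1 = f(x_n, u_n); k2 = f(x_n + h/2, u_n + (h/2)·k1); k3 = f(x_n + h/2, u_n + (h/2)·k2); k4 = f(x_n + h, u_n + h·k3); u_{n+1} = u_n + (h/6)·(k1 + 2k2 + 2k3 + k4).
x=0.000000, u=1.200000:
  k1 = f(0.000000, 1.200000) = 0.050000
  k2 = f(0.045000, 1.202250) = 0.044595
  k3 = f(0.045000, 1.202007) = 0.045180
  k4 = f(0.090000, 1.204066) = 0.040225
  u ← 1.200000 + (0.09/6)·(k1 + 2k2 + 2k3 + k4) = 1.204047
x=0.090000, u=1.204047:
  k1 = f(0.090000, 1.204047) = 0.040272
  k2 = f(0.135000, 1.205859) = 0.035904
  k3 = f(0.135000, 1.205662) = 0.036378
  k4 = f(0.180000, 1.207321) = 0.032377
  u ← 1.204047 + (0.09/6)·(k1 + 2k2 + 2k3 + k4) = 1.207305
u(0.18) ≈ 1.2073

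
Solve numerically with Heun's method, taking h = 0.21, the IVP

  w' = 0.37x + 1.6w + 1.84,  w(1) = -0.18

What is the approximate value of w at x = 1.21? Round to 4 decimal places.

Heun: k1 = f(x_n, w_n); k2 = f(x_n + h, w_n + h·k1); w_{n+1} = w_n + (h/2)·(k1 + k2).
x=1.000000, w=-0.180000:
  k1 = f(1.000000, -0.180000) = 1.922000
  k2 = f(1.210000, 0.223620) = 2.645492
  w ← -0.180000 + (0.21/2)·(1.922000 + 2.645492) = 0.299587
w(1.21) ≈ 0.2996

0.2996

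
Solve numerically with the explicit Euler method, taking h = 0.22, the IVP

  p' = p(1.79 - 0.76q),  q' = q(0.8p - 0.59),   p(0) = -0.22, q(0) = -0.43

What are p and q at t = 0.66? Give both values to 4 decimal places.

Euler on (p,q): p_{n+1} = p_n + h·p', q_{n+1} = q_n + h·q'.
0.000000: (-0.220000, -0.430000); f=(-0.465696, 0.329380) → (-0.322453, -0.357536)
0.220000: (-0.322453, -0.357536); f=(-0.664811, 0.303177) → (-0.468711, -0.290837)
0.440000: (-0.468711, -0.290837); f=(-0.942596, 0.280649) → (-0.676082, -0.229095)
(p(0.66), q(0.66)) ≈ (-0.6761, -0.2291)

-0.6761, -0.2291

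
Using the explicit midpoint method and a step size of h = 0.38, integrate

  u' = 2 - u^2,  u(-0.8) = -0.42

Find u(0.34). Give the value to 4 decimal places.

1.1841

Midpoint: k1 = f(x_n, u_n); k2 = f(x_n + h/2, u_n + (h/2)·k1); u_{n+1} = u_n + h·k2.
x=-0.800000, u=-0.420000:
  k1 = f(-0.800000, -0.420000) = 1.823600
  k2 = f(-0.610000, -0.073516) = 1.994595
  u ← -0.420000 + 0.38·1.994595 = 0.337946
x=-0.420000, u=0.337946:
  k1 = f(-0.420000, 0.337946) = 1.885792
  k2 = f(-0.230000, 0.696247) = 1.515240
  u ← 0.337946 + 0.38·1.515240 = 0.913738
x=-0.040000, u=0.913738:
  k1 = f(-0.040000, 0.913738) = 1.165084
  k2 = f(0.150000, 1.135103) = 0.711540
  u ← 0.913738 + 0.38·0.711540 = 1.184123
u(0.34) ≈ 1.1841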